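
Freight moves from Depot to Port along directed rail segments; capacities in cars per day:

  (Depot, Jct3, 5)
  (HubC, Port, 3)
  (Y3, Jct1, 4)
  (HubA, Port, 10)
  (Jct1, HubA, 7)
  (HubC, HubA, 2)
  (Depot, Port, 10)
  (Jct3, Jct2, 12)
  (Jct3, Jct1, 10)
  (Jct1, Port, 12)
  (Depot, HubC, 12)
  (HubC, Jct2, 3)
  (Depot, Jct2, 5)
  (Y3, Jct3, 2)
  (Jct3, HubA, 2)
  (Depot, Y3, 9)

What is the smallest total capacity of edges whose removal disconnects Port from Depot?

26

Augment Depot→Port: bottleneck 10, flow now 10.
Augment Depot→HubC→Port: bottleneck 3, flow now 13.
Augment Depot→Y3→Jct1→Port: bottleneck 4, flow now 17.
Augment Depot→HubC→HubA→Port: bottleneck 2, flow now 19.
Augment Depot→Jct3→Jct1→Port: bottleneck 5, flow now 24.
Augment Depot→Y3→Jct3→Jct1→Port: bottleneck 2, flow now 26.
No augmenting path remains; maximum flow = 26.
By max-flow min-cut, the minimum cut capacity equals the max flow.
In the residual graph, reachable from Depot: {Depot, Y3, HubC, Jct2}.
Min-cut edges: Depot→Jct3 (5), Depot→Port (10), Y3→Jct3 (2), Y3→Jct1 (4), HubC→HubA (2), HubC→Port (3); capacity 5 + 10 + 2 + 4 + 2 + 3 = 26.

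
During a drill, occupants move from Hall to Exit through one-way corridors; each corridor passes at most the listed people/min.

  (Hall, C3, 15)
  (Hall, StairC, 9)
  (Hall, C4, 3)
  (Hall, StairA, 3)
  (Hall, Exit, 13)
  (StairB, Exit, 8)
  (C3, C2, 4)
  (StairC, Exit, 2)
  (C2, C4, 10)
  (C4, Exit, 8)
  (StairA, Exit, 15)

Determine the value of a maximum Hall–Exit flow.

Augment Hall→Exit: bottleneck 13, flow now 13.
Augment Hall→StairC→Exit: bottleneck 2, flow now 15.
Augment Hall→C4→Exit: bottleneck 3, flow now 18.
Augment Hall→StairA→Exit: bottleneck 3, flow now 21.
Augment Hall→C3→C2→C4→Exit: bottleneck 4, flow now 25.
No augmenting path remains; maximum flow = 25.
In the residual graph, reachable from Hall: {Hall, C3, StairC}.
Min-cut edges: Hall→C4 (3), Hall→StairA (3), Hall→Exit (13), C3→C2 (4), StairC→Exit (2); capacity 3 + 3 + 13 + 4 + 2 = 25.
This cut is saturated, so no flow can exceed 25.

25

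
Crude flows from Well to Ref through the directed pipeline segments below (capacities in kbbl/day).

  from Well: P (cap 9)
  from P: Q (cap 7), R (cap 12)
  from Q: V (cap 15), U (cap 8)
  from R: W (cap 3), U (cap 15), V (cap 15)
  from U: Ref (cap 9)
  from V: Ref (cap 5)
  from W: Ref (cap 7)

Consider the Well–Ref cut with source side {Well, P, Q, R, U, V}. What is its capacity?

17

Edges leaving {Well, P, Q, R, U, V}: R→W (3), U→Ref (9), V→Ref (5).
Cut capacity = 3 + 9 + 5 = 17.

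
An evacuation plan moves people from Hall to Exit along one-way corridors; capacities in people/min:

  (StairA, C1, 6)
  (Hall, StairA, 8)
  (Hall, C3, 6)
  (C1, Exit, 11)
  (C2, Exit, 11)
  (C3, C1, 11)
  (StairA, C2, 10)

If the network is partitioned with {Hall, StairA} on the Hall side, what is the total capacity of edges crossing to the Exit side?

Edges leaving {Hall, StairA}: Hall→C3 (6), StairA→C1 (6), StairA→C2 (10).
Cut capacity = 6 + 6 + 10 = 22.

22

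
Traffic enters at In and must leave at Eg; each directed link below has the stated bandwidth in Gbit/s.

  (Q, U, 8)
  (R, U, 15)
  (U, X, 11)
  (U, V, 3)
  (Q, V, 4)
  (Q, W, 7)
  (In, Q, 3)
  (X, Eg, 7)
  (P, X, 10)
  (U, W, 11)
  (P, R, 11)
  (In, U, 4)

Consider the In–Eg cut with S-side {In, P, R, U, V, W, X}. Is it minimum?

No — its capacity is 10, but the minimum cut has capacity 7.

Given cut capacity: 3 + 7 = 10.
Augment In→U→X→Eg: bottleneck 4, flow now 4.
Augment In→Q→U→X→Eg: bottleneck 3, flow now 7.
No augmenting path remains; maximum flow = 7.
In the residual graph, reachable from In: {In}.
Min-cut edges: In→Q (3), In→U (4); capacity 3 + 4 = 7.
Cut capacity 10 exceeds the max flow 7, so it is not minimum.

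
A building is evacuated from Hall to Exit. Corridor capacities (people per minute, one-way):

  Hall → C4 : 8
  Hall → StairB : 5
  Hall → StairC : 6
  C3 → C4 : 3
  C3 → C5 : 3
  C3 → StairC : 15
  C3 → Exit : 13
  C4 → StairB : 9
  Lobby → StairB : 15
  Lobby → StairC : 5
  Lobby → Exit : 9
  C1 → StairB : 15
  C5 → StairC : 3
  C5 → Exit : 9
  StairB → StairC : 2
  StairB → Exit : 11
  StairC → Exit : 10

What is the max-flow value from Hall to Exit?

19

Augment Hall→StairB→Exit: bottleneck 5, flow now 5.
Augment Hall→StairC→Exit: bottleneck 6, flow now 11.
Augment Hall→C4→StairB→Exit: bottleneck 6, flow now 17.
Augment Hall→C4→StairB→StairC→Exit: bottleneck 2, flow now 19.
No augmenting path remains; maximum flow = 19.
In the residual graph, reachable from Hall: {Hall}.
Min-cut edges: Hall→C4 (8), Hall→StairB (5), Hall→StairC (6); capacity 8 + 5 + 6 = 19.
This cut is saturated, so no flow can exceed 19.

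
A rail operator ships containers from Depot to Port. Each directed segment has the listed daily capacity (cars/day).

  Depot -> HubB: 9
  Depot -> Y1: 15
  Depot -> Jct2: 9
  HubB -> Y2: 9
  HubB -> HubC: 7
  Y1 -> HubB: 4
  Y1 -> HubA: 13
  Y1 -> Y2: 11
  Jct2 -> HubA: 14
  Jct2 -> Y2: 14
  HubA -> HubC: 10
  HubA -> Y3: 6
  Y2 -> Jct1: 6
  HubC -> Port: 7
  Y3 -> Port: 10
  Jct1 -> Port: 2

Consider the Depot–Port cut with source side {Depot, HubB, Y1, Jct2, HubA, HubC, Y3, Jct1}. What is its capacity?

Edges leaving {Depot, HubB, Y1, Jct2, HubA, HubC, Y3, Jct1}: HubB→Y2 (9), Y1→Y2 (11), Jct2→Y2 (14), HubC→Port (7), Y3→Port (10), Jct1→Port (2).
Cut capacity = 9 + 11 + 14 + 7 + 10 + 2 = 53.

53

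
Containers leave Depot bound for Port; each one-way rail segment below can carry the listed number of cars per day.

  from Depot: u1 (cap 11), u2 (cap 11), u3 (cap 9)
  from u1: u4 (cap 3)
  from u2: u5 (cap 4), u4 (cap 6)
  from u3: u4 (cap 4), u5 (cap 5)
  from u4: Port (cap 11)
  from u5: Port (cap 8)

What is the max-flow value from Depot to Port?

19

Augment Depot→u1→u4→Port: bottleneck 3, flow now 3.
Augment Depot→u2→u4→Port: bottleneck 6, flow now 9.
Augment Depot→u2→u5→Port: bottleneck 4, flow now 13.
Augment Depot→u3→u4→Port: bottleneck 2, flow now 15.
Augment Depot→u3→u5→Port: bottleneck 4, flow now 19.
No augmenting path remains; maximum flow = 19.
In the residual graph, reachable from Depot: {Depot, u1, u2, u3, u4, u5}.
Min-cut edges: u4→Port (11), u5→Port (8); capacity 11 + 8 = 19.
This cut is saturated, so no flow can exceed 19.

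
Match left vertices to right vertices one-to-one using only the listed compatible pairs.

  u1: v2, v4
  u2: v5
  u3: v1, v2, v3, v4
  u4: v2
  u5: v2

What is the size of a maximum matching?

Unit-capacity flow: source→left, listed edges, right→sink; max matching = max flow.
Augmenting path u1→v2 (+1); matched 1.
Augmenting path u2→v5 (+1); matched 2.
Augmenting path u3→v1 (+1); matched 3.
Augmenting path u4→v2→u1→v4 (+1); matched 4.
No augmenting path remains; maximum matching = 4.
König certificate: {u1, u2, u3, v2} is a vertex cover of size 4 (every listed pair touches it), so no matching can be larger.

4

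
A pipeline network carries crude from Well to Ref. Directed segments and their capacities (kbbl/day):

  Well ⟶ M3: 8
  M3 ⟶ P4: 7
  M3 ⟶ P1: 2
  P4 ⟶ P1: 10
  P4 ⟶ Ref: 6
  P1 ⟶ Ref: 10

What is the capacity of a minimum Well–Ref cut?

8

Augment Well→M3→P4→Ref: bottleneck 6, flow now 6.
Augment Well→M3→P1→Ref: bottleneck 2, flow now 8.
No augmenting path remains; maximum flow = 8.
By max-flow min-cut, the minimum cut capacity equals the max flow.
In the residual graph, reachable from Well: {Well}.
Min-cut edges: Well→M3 (8); capacity 8 = 8.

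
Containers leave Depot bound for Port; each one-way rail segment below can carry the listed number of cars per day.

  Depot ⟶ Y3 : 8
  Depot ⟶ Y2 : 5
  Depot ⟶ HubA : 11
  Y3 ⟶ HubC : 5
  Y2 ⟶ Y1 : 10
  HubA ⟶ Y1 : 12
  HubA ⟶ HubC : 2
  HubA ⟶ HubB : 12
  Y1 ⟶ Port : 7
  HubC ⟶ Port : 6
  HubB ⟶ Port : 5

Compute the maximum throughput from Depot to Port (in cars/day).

Augment Depot→Y3→HubC→Port: bottleneck 5, flow now 5.
Augment Depot→Y2→Y1→Port: bottleneck 5, flow now 10.
Augment Depot→HubA→Y1→Port: bottleneck 2, flow now 12.
Augment Depot→HubA→HubC→Port: bottleneck 1, flow now 13.
Augment Depot→HubA→HubB→Port: bottleneck 5, flow now 18.
No augmenting path remains; maximum flow = 18.
In the residual graph, reachable from Depot: {Depot, Y3, Y2, HubA, Y1, HubC, HubB}.
Min-cut edges: Y1→Port (7), HubC→Port (6), HubB→Port (5); capacity 7 + 6 + 5 = 18.
This cut is saturated, so no flow can exceed 18.

18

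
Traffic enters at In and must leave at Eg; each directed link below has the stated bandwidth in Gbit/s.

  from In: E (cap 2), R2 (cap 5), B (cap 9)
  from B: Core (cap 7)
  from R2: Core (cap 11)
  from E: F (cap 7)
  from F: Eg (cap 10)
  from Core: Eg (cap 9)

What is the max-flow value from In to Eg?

Augment In→B→Core→Eg: bottleneck 7, flow now 7.
Augment In→R2→Core→Eg: bottleneck 2, flow now 9.
Augment In→E→F→Eg: bottleneck 2, flow now 11.
No augmenting path remains; maximum flow = 11.
In the residual graph, reachable from In: {In, B, R2, Core}.
Min-cut edges: In→E (2), Core→Eg (9); capacity 2 + 9 = 11.
This cut is saturated, so no flow can exceed 11.

11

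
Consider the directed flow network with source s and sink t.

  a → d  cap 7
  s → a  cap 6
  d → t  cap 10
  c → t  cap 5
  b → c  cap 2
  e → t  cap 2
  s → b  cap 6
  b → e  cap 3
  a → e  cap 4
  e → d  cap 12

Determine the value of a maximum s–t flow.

Augment s→a→d→t: bottleneck 6, flow now 6.
Augment s→b→c→t: bottleneck 2, flow now 8.
Augment s→b→e→t: bottleneck 2, flow now 10.
Augment s→b→e→d→t: bottleneck 1, flow now 11.
No augmenting path remains; maximum flow = 11.
In the residual graph, reachable from s: {s, b}.
Min-cut edges: s→a (6), b→c (2), b→e (3); capacity 6 + 2 + 3 = 11.
This cut is saturated, so no flow can exceed 11.

11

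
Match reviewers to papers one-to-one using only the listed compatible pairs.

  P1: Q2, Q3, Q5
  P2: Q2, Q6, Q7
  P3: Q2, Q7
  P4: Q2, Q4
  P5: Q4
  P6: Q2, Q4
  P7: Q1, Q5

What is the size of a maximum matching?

Unit-capacity flow: source→left, listed edges, right→sink; max matching = max flow.
Augmenting path P1→Q2 (+1); matched 1.
Augmenting path P2→Q6 (+1); matched 2.
Augmenting path P3→Q7 (+1); matched 3.
Augmenting path P4→Q4 (+1); matched 4.
Augmenting path P7→Q1 (+1); matched 5.
Augmenting path P6→Q2→P1→Q3 (+1); matched 6.
No augmenting path remains; maximum matching = 6.
König certificate: {P1, P2, P3, P7, Q2, Q4} is a vertex cover of size 6 (every listed pair touches it), so no matching can be larger.

6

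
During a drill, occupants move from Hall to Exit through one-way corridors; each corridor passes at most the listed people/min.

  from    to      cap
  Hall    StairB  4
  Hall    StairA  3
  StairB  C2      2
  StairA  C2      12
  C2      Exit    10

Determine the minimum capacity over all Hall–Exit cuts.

5

Augment Hall→StairB→C2→Exit: bottleneck 2, flow now 2.
Augment Hall→StairA→C2→Exit: bottleneck 3, flow now 5.
No augmenting path remains; maximum flow = 5.
By max-flow min-cut, the minimum cut capacity equals the max flow.
In the residual graph, reachable from Hall: {Hall, StairB}.
Min-cut edges: Hall→StairA (3), StairB→C2 (2); capacity 3 + 2 = 5.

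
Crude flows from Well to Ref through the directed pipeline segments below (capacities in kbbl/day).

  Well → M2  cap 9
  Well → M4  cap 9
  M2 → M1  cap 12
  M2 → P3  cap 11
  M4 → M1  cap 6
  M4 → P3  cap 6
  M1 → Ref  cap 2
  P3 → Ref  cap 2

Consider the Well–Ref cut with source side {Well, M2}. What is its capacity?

Edges leaving {Well, M2}: Well→M4 (9), M2→M1 (12), M2→P3 (11).
Cut capacity = 9 + 12 + 11 = 32.

32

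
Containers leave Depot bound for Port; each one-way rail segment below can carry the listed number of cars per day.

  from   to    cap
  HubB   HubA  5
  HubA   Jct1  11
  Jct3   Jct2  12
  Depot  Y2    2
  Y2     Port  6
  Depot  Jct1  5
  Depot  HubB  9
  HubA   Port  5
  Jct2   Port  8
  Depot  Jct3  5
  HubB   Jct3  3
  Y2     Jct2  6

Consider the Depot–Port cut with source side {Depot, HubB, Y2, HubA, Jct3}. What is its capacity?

Edges leaving {Depot, HubB, Y2, HubA, Jct3}: Depot→Jct1 (5), Y2→Jct2 (6), Y2→Port (6), HubA→Jct1 (11), HubA→Port (5), Jct3→Jct2 (12).
Cut capacity = 5 + 6 + 6 + 11 + 5 + 12 = 45.

45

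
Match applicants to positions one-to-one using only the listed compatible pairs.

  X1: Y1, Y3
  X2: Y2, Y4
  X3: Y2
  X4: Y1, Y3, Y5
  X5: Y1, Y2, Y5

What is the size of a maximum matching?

Unit-capacity flow: source→left, listed edges, right→sink; max matching = max flow.
Augmenting path X1→Y1 (+1); matched 1.
Augmenting path X2→Y2 (+1); matched 2.
Augmenting path X4→Y3 (+1); matched 3.
Augmenting path X5→Y5 (+1); matched 4.
Augmenting path X3→Y2→X2→Y4 (+1); matched 5.
No augmenting path remains; maximum matching = 5.
König certificate: {X1, X2, X3, X4, X5} is a vertex cover of size 5 (every listed pair touches it), so no matching can be larger.

5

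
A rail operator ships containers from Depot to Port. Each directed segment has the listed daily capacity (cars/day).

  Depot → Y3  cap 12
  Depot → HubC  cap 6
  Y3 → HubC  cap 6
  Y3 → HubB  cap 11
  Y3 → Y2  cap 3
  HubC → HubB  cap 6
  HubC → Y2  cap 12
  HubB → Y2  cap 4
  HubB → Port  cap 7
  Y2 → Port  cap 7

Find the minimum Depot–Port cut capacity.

Augment Depot→Y3→HubB→Port: bottleneck 7, flow now 7.
Augment Depot→Y3→Y2→Port: bottleneck 3, flow now 10.
Augment Depot→HubC→Y2→Port: bottleneck 4, flow now 14.
No augmenting path remains; maximum flow = 14.
By max-flow min-cut, the minimum cut capacity equals the max flow.
In the residual graph, reachable from Depot: {Depot, Y3, HubC, HubB, Y2}.
Min-cut edges: HubB→Port (7), Y2→Port (7); capacity 7 + 7 = 14.

14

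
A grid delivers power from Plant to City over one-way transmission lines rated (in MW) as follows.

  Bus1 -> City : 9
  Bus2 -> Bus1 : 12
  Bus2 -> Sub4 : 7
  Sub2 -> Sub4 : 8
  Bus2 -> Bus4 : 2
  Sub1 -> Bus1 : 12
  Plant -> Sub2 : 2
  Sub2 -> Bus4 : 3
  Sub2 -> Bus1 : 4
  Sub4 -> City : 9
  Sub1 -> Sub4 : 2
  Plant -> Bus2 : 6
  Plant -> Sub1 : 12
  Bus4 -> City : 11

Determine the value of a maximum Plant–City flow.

Augment Plant→Sub2→Bus1→City: bottleneck 2, flow now 2.
Augment Plant→Sub1→Bus1→City: bottleneck 7, flow now 9.
Augment Plant→Sub1→Sub4→City: bottleneck 2, flow now 11.
Augment Plant→Bus2→Sub4→City: bottleneck 6, flow now 17.
Augment Plant→Sub1→Bus1→Sub2→Sub4→City: bottleneck 1, flow now 18. (uses reverse residual edge)
Augment Plant→Sub1→Bus1→Sub2→Bus4→City: bottleneck 1, flow now 19. (uses reverse residual edge)
No augmenting path remains; maximum flow = 19.
In the residual graph, reachable from Plant: {Plant, Sub1, Bus1}.
Min-cut edges: Plant→Sub2 (2), Plant→Bus2 (6), Sub1→Sub4 (2), Bus1→City (9); capacity 2 + 6 + 2 + 9 = 19.
This cut is saturated, so no flow can exceed 19.

19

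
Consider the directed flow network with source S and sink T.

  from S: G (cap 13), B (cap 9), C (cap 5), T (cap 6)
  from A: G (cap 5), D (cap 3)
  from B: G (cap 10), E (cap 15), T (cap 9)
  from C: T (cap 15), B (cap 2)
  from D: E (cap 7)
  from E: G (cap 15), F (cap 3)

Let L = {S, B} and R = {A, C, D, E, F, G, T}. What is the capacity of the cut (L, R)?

Edges leaving {S, B}: S→C (5), S→G (13), S→T (6), B→E (15), B→G (10), B→T (9).
Cut capacity = 5 + 13 + 6 + 15 + 10 + 9 = 58.

58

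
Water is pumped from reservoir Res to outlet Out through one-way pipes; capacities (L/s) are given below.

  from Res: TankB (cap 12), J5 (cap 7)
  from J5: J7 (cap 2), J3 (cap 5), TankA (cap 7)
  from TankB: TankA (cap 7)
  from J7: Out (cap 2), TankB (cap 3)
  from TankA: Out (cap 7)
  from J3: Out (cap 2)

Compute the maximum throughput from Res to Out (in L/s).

Augment Res→J5→J7→Out: bottleneck 2, flow now 2.
Augment Res→J5→TankA→Out: bottleneck 5, flow now 7.
Augment Res→TankB→TankA→Out: bottleneck 2, flow now 9.
Augment Res→TankB→TankA→J5→J3→Out: bottleneck 2, flow now 11. (uses reverse residual edge)
No augmenting path remains; maximum flow = 11.
In the residual graph, reachable from Res: {Res, J5, TankB, TankA, J3}.
Min-cut edges: J5→J7 (2), TankA→Out (7), J3→Out (2); capacity 2 + 7 + 2 = 11.
This cut is saturated, so no flow can exceed 11.

11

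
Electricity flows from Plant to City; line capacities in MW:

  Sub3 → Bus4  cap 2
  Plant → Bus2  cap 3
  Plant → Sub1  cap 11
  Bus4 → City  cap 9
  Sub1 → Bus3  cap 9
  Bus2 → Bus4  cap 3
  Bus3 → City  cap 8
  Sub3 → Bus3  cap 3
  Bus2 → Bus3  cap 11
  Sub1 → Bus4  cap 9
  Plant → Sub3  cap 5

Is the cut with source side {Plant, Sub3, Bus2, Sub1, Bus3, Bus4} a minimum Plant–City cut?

Yes — it is a minimum cut (capacity 17).

Given cut capacity: 8 + 9 = 17.
Augment Plant→Sub3→Bus3→City: bottleneck 3, flow now 3.
Augment Plant→Sub3→Bus4→City: bottleneck 2, flow now 5.
Augment Plant→Bus2→Bus3→City: bottleneck 3, flow now 8.
Augment Plant→Sub1→Bus3→City: bottleneck 2, flow now 10.
Augment Plant→Sub1→Bus4→City: bottleneck 7, flow now 17.
No augmenting path remains; maximum flow = 17.
Cut capacity 17 equals the max flow, so it is a minimum cut.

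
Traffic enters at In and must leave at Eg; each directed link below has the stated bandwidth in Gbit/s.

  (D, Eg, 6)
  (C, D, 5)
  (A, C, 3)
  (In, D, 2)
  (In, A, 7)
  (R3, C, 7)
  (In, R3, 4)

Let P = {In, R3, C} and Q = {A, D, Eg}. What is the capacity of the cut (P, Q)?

14

Edges leaving {In, R3, C}: In→A (7), In→D (2), C→D (5).
Cut capacity = 7 + 2 + 5 = 14.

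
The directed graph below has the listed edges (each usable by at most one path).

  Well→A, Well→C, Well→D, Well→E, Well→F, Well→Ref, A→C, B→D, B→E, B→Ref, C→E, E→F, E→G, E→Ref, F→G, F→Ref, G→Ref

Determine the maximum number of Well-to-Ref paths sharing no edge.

4

Assign every edge capacity 1; by Menger, the answer equals the max flow.
Path Well→Ref (+1); total 1.
Path Well→E→Ref (+1); total 2.
Path Well→F→Ref (+1); total 3.
Path Well→C→E→G→Ref (+1); total 4.
No residual Well→Ref path; max flow = 4.
Certifying cut of size 4: {C→E, Well→E, Well→F, Well→Ref}.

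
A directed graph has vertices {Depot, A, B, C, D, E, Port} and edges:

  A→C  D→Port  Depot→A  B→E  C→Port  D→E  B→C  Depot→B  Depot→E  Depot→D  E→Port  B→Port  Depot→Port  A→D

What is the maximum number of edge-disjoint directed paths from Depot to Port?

5

Assign every edge capacity 1; by Menger, the answer equals the max flow.
Path Depot→Port (+1); total 1.
Path Depot→B→Port (+1); total 2.
Path Depot→D→Port (+1); total 3.
Path Depot→E→Port (+1); total 4.
Path Depot→A→C→Port (+1); total 5.
No residual Depot→Port path; max flow = 5.
Certifying cut of size 5: {Depot→A, Depot→B, Depot→D, Depot→E, Depot→Port}.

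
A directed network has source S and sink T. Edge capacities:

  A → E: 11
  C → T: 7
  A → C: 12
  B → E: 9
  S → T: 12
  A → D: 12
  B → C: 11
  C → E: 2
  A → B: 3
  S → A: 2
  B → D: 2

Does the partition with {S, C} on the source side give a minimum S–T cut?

Given cut capacity: 2 + 12 + 2 + 7 = 23.
Augment S→T: bottleneck 12, flow now 12.
Augment S→A→C→T: bottleneck 2, flow now 14.
No augmenting path remains; maximum flow = 14.
In the residual graph, reachable from S: {S}.
Min-cut edges: S→A (2), S→T (12); capacity 2 + 12 = 14.
Cut capacity 23 exceeds the max flow 14, so it is not minimum.

No — its capacity is 23, but the minimum cut has capacity 14.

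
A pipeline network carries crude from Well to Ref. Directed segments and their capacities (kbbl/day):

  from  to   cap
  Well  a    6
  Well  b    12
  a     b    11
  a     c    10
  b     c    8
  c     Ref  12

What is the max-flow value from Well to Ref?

12

Augment Well→a→c→Ref: bottleneck 6, flow now 6.
Augment Well→b→c→Ref: bottleneck 6, flow now 12.
No augmenting path remains; maximum flow = 12.
In the residual graph, reachable from Well: {Well, a, b, c}.
Min-cut edges: c→Ref (12); capacity 12 = 12.
This cut is saturated, so no flow can exceed 12.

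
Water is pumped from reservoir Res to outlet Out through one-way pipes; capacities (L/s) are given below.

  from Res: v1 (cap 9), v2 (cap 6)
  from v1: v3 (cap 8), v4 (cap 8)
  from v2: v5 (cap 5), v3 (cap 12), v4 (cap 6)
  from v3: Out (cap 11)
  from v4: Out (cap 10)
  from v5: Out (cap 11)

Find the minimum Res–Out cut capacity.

Augment Res→v1→v3→Out: bottleneck 8, flow now 8.
Augment Res→v1→v4→Out: bottleneck 1, flow now 9.
Augment Res→v2→v3→Out: bottleneck 3, flow now 12.
Augment Res→v2→v4→Out: bottleneck 3, flow now 15.
No augmenting path remains; maximum flow = 15.
By max-flow min-cut, the minimum cut capacity equals the max flow.
In the residual graph, reachable from Res: {Res}.
Min-cut edges: Res→v1 (9), Res→v2 (6); capacity 9 + 6 = 15.

15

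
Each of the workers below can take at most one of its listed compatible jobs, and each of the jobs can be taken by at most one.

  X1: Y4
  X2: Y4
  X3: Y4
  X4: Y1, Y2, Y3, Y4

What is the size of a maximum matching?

Unit-capacity flow: source→left, listed edges, right→sink; max matching = max flow.
Augmenting path X1→Y4 (+1); matched 1.
Augmenting path X4→Y1 (+1); matched 2.
No augmenting path remains; maximum matching = 2.
König certificate: {X4, Y4} is a vertex cover of size 2 (every listed pair touches it), so no matching can be larger.

2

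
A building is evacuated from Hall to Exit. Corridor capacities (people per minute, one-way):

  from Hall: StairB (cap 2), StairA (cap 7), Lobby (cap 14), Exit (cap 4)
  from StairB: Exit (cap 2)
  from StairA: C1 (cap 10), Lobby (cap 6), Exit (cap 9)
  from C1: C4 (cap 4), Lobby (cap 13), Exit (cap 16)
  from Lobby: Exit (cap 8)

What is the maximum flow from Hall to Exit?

Augment Hall→Exit: bottleneck 4, flow now 4.
Augment Hall→StairB→Exit: bottleneck 2, flow now 6.
Augment Hall→StairA→Exit: bottleneck 7, flow now 13.
Augment Hall→Lobby→Exit: bottleneck 8, flow now 21.
No augmenting path remains; maximum flow = 21.
In the residual graph, reachable from Hall: {Hall, Lobby}.
Min-cut edges: Hall→StairB (2), Hall→StairA (7), Hall→Exit (4), Lobby→Exit (8); capacity 2 + 7 + 4 + 8 = 21.
This cut is saturated, so no flow can exceed 21.

21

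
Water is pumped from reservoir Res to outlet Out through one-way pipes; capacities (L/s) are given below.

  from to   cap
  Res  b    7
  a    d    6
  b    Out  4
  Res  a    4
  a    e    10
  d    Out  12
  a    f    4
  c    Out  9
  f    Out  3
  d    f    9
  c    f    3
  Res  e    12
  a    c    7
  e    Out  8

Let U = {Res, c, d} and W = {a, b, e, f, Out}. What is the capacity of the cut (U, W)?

Edges leaving {Res, c, d}: Res→a (4), Res→b (7), Res→e (12), c→f (3), c→Out (9), d→f (9), d→Out (12).
Cut capacity = 4 + 7 + 12 + 3 + 9 + 9 + 12 = 56.

56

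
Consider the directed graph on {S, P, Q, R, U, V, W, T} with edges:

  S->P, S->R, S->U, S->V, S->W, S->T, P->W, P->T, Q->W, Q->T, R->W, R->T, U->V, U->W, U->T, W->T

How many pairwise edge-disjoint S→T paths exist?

5

Assign every edge capacity 1; by Menger, the answer equals the max flow.
Path S→T (+1); total 1.
Path S→P→T (+1); total 2.
Path S→R→T (+1); total 3.
Path S→U→T (+1); total 4.
Path S→W→T (+1); total 5.
No residual S→T path; max flow = 5.
Certifying cut of size 5: {S→P, S→R, S→T, S→U, S→W}.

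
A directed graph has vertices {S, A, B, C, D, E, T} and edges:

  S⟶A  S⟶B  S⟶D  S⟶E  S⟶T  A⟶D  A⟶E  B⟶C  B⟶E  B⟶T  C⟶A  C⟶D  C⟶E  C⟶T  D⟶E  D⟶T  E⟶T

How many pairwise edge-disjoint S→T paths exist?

Assign every edge capacity 1; by Menger, the answer equals the max flow.
Path S→T (+1); total 1.
Path S→B→T (+1); total 2.
Path S→D→T (+1); total 3.
Path S→E→T (+1); total 4.
No residual S→T path; max flow = 4.
Certifying cut of size 4: {D→T, E→T, S→B, S→T}.

4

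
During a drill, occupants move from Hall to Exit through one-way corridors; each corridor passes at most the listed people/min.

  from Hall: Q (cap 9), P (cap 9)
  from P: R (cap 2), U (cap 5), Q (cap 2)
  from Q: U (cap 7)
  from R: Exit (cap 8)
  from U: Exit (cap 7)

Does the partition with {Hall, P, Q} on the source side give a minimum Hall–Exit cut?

No — its capacity is 14, but the minimum cut has capacity 9.

Given cut capacity: 2 + 5 + 7 = 14.
Augment Hall→P→R→Exit: bottleneck 2, flow now 2.
Augment Hall→P→U→Exit: bottleneck 5, flow now 7.
Augment Hall→Q→U→Exit: bottleneck 2, flow now 9.
No augmenting path remains; maximum flow = 9.
In the residual graph, reachable from Hall: {Hall, P, Q, U}.
Min-cut edges: P→R (2), U→Exit (7); capacity 2 + 7 = 9.
Cut capacity 14 exceeds the max flow 9, so it is not minimum.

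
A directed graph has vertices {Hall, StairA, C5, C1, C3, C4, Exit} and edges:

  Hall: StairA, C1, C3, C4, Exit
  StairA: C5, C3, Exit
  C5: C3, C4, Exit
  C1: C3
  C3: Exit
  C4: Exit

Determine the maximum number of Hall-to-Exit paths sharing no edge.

Assign every edge capacity 1; by Menger, the answer equals the max flow.
Path Hall→Exit (+1); total 1.
Path Hall→StairA→Exit (+1); total 2.
Path Hall→C3→Exit (+1); total 3.
Path Hall→C4→Exit (+1); total 4.
No residual Hall→Exit path; max flow = 4.
Certifying cut of size 4: {C3→Exit, Hall→C4, Hall→Exit, Hall→StairA}.

4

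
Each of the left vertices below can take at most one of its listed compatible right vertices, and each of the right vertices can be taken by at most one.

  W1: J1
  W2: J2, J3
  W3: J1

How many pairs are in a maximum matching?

2

Unit-capacity flow: source→left, listed edges, right→sink; max matching = max flow.
Augmenting path W1→J1 (+1); matched 1.
Augmenting path W2→J2 (+1); matched 2.
No augmenting path remains; maximum matching = 2.
König certificate: {W2, J1} is a vertex cover of size 2 (every listed pair touches it), so no matching can be larger.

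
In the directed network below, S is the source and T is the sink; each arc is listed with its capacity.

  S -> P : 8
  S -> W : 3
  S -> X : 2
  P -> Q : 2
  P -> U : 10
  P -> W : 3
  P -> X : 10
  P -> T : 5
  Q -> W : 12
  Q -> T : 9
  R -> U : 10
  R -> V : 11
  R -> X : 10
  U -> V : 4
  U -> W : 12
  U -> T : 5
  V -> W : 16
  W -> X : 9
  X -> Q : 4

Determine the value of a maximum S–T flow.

12

Augment S→P→T: bottleneck 5, flow now 5.
Augment S→P→Q→T: bottleneck 2, flow now 7.
Augment S→P→U→T: bottleneck 1, flow now 8.
Augment S→X→Q→T: bottleneck 2, flow now 10.
Augment S→W→X→Q→T: bottleneck 2, flow now 12.
No augmenting path remains; maximum flow = 12.
In the residual graph, reachable from S: {S, W, X}.
Min-cut edges: S→P (8), X→Q (4); capacity 8 + 4 = 12.
This cut is saturated, so no flow can exceed 12.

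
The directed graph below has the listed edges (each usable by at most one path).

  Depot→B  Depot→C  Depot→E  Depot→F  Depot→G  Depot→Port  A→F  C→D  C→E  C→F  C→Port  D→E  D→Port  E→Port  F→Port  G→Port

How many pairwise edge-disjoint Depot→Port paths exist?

Assign every edge capacity 1; by Menger, the answer equals the max flow.
Path Depot→Port (+1); total 1.
Path Depot→C→Port (+1); total 2.
Path Depot→E→Port (+1); total 3.
Path Depot→F→Port (+1); total 4.
Path Depot→G→Port (+1); total 5.
No residual Depot→Port path; max flow = 5.
Certifying cut of size 5: {Depot→C, Depot→E, Depot→F, Depot→G, Depot→Port}.

5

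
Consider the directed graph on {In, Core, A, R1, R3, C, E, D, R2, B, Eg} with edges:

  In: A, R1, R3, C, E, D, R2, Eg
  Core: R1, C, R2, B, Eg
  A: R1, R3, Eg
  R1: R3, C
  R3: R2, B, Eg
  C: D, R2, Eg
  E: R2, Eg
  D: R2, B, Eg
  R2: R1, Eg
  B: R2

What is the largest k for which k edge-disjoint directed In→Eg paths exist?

Assign every edge capacity 1; by Menger, the answer equals the max flow.
Path In→Eg (+1); total 1.
Path In→A→Eg (+1); total 2.
Path In→R3→Eg (+1); total 3.
Path In→C→Eg (+1); total 4.
Path In→E→Eg (+1); total 5.
Path In→D→Eg (+1); total 6.
Path In→R2→Eg (+1); total 7.
No residual In→Eg path; max flow = 7.
Certifying cut of size 7: {C→Eg, D→Eg, In→A, In→E, In→Eg, R2→Eg, R3→Eg}.

7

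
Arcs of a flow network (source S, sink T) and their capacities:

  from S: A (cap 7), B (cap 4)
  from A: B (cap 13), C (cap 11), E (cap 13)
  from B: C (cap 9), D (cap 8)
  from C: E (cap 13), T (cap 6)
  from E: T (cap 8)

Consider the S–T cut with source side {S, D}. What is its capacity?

Edges leaving {S, D}: S→A (7), S→B (4).
Cut capacity = 7 + 4 = 11.

11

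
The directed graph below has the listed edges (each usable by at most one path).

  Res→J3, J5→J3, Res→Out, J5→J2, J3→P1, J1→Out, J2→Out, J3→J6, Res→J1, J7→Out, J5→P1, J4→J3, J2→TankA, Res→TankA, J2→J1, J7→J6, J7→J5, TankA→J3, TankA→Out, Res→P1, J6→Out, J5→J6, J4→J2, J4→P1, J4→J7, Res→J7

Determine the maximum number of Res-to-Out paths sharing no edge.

Assign every edge capacity 1; by Menger, the answer equals the max flow.
Path Res→Out (+1); total 1.
Path Res→TankA→Out (+1); total 2.
Path Res→J7→Out (+1); total 3.
Path Res→J1→Out (+1); total 4.
Path Res→J3→J6→Out (+1); total 5.
No residual Res→Out path; max flow = 5.
Certifying cut of size 5: {Res→J1, Res→J3, Res→J7, Res→Out, Res→TankA}.

5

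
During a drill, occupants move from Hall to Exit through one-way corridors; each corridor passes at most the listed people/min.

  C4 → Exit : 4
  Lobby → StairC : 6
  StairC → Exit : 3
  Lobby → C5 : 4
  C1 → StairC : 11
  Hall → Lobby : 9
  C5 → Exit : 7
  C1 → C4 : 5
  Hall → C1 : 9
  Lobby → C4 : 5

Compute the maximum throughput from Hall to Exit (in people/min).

Augment Hall→C1→C4→Exit: bottleneck 4, flow now 4.
Augment Hall→C1→StairC→Exit: bottleneck 3, flow now 7.
Augment Hall→Lobby→C5→Exit: bottleneck 4, flow now 11.
No augmenting path remains; maximum flow = 11.
In the residual graph, reachable from Hall: {Hall, C1, Lobby, C4, StairC}.
Min-cut edges: Lobby→C5 (4), C4→Exit (4), StairC→Exit (3); capacity 4 + 4 + 3 = 11.
This cut is saturated, so no flow can exceed 11.

11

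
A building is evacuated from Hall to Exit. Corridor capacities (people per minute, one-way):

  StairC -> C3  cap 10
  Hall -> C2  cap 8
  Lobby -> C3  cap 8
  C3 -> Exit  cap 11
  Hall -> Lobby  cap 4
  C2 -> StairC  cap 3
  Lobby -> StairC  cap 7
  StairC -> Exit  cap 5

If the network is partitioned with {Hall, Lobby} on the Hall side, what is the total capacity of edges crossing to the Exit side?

Edges leaving {Hall, Lobby}: Hall→C2 (8), Lobby→C3 (8), Lobby→StairC (7).
Cut capacity = 8 + 8 + 7 = 23.

23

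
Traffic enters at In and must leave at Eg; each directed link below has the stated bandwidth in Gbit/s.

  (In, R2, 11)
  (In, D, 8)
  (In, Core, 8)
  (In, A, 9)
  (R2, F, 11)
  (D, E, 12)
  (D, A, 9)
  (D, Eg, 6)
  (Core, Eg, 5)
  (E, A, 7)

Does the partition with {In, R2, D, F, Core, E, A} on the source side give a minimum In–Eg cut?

Given cut capacity: 6 + 5 = 11.
Augment In→D→Eg: bottleneck 6, flow now 6.
Augment In→Core→Eg: bottleneck 5, flow now 11.
No augmenting path remains; maximum flow = 11.
Cut capacity 11 equals the max flow, so it is a minimum cut.

Yes — it is a minimum cut (capacity 11).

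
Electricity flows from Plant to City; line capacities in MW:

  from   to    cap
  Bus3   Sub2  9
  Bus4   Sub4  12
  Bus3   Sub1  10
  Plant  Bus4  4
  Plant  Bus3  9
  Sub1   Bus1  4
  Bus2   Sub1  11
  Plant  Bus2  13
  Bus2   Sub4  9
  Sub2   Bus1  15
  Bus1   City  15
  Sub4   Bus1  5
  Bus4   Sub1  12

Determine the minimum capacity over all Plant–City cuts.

Augment Plant→Bus3→Sub2→Bus1→City: bottleneck 9, flow now 9.
Augment Plant→Bus4→Sub4→Bus1→City: bottleneck 4, flow now 13.
Augment Plant→Bus2→Sub4→Bus1→City: bottleneck 1, flow now 14.
Augment Plant→Bus2→Sub1→Bus1→City: bottleneck 1, flow now 15.
No augmenting path remains; maximum flow = 15.
By max-flow min-cut, the minimum cut capacity equals the max flow.
In the residual graph, reachable from Plant: {Plant, Bus3, Bus4, Bus2, Sub2, Sub4, Sub1, Bus1}.
Min-cut edges: Bus1→City (15); capacity 15 = 15.

15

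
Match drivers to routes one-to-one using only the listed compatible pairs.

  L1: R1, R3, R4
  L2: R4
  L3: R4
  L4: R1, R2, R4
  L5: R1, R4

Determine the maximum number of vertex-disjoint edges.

4

Unit-capacity flow: source→left, listed edges, right→sink; max matching = max flow.
Augmenting path L1→R1 (+1); matched 1.
Augmenting path L2→R4 (+1); matched 2.
Augmenting path L4→R2 (+1); matched 3.
Augmenting path L5→R1→L1→R3 (+1); matched 4.
No augmenting path remains; maximum matching = 4.
König certificate: {L1, L4, L5, R4} is a vertex cover of size 4 (every listed pair touches it), so no matching can be larger.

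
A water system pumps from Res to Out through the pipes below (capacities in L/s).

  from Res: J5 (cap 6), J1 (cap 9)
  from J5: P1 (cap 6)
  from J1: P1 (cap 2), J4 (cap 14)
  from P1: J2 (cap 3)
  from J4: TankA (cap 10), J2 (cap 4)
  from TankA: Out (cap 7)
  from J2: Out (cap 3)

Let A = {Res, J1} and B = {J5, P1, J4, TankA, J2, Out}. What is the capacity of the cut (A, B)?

22

Edges leaving {Res, J1}: Res→J5 (6), J1→P1 (2), J1→J4 (14).
Cut capacity = 6 + 2 + 14 = 22.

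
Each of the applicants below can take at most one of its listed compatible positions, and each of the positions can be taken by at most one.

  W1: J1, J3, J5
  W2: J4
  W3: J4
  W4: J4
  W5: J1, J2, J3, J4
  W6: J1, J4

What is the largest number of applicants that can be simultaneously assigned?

Unit-capacity flow: source→left, listed edges, right→sink; max matching = max flow.
Augmenting path W1→J1 (+1); matched 1.
Augmenting path W2→J4 (+1); matched 2.
Augmenting path W5→J2 (+1); matched 3.
Augmenting path W6→J1→W1→J3 (+1); matched 4.
No augmenting path remains; maximum matching = 4.
König certificate: {W1, W5, W6, J4} is a vertex cover of size 4 (every listed pair touches it), so no matching can be larger.

4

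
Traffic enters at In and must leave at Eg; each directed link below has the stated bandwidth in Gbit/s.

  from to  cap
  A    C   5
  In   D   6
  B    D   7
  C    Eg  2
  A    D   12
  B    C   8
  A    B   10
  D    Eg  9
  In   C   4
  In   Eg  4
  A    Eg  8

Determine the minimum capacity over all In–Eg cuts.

Augment In→Eg: bottleneck 4, flow now 4.
Augment In→C→Eg: bottleneck 2, flow now 6.
Augment In→D→Eg: bottleneck 6, flow now 12.
No augmenting path remains; maximum flow = 12.
By max-flow min-cut, the minimum cut capacity equals the max flow.
In the residual graph, reachable from In: {In, C}.
Min-cut edges: In→D (6), In→Eg (4), C→Eg (2); capacity 6 + 4 + 2 = 12.

12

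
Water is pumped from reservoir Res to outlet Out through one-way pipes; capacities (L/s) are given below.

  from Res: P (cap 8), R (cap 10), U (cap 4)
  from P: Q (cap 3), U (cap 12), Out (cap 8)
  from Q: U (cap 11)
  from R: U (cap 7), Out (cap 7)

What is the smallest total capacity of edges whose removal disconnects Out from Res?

Augment Res→P→Out: bottleneck 8, flow now 8.
Augment Res→R→Out: bottleneck 7, flow now 15.
No augmenting path remains; maximum flow = 15.
By max-flow min-cut, the minimum cut capacity equals the max flow.
In the residual graph, reachable from Res: {Res, R, U}.
Min-cut edges: Res→P (8), R→Out (7); capacity 8 + 7 = 15.

15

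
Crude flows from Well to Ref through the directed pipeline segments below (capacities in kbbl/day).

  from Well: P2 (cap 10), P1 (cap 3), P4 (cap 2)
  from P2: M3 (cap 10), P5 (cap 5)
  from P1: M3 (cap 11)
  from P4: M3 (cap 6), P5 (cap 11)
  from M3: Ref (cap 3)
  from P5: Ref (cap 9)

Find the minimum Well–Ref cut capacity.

Augment Well→P2→M3→Ref: bottleneck 3, flow now 3.
Augment Well→P2→P5→Ref: bottleneck 5, flow now 8.
Augment Well→P4→P5→Ref: bottleneck 2, flow now 10.
No augmenting path remains; maximum flow = 10.
By max-flow min-cut, the minimum cut capacity equals the max flow.
In the residual graph, reachable from Well: {Well, P2, P1, M3}.
Min-cut edges: Well→P4 (2), P2→P5 (5), M3→Ref (3); capacity 2 + 5 + 3 = 10.

10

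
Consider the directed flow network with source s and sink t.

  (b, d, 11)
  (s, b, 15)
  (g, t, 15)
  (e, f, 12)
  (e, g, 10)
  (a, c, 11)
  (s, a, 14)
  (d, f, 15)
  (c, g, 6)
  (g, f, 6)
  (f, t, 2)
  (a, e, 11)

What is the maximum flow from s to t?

Augment s→a→c→g→t: bottleneck 6, flow now 6.
Augment s→a→e→f→t: bottleneck 2, flow now 8.
Augment s→a→e→g→t: bottleneck 6, flow now 14.
Augment s→b→d→f→e→g→t: bottleneck 2, flow now 16. (uses reverse residual edge)
No augmenting path remains; maximum flow = 16.
In the residual graph, reachable from s: {s, b, d, f}.
Min-cut edges: s→a (14), f→t (2); capacity 14 + 2 = 16.
This cut is saturated, so no flow can exceed 16.

16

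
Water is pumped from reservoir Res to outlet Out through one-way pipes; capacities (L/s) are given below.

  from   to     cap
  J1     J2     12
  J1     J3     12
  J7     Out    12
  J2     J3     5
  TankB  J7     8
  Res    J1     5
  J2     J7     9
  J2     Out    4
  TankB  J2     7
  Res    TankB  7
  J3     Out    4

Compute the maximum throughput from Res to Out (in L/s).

Augment Res→J1→J3→Out: bottleneck 4, flow now 4.
Augment Res→J1→J2→Out: bottleneck 1, flow now 5.
Augment Res→TankB→J7→Out: bottleneck 7, flow now 12.
No augmenting path remains; maximum flow = 12.
In the residual graph, reachable from Res: {Res}.
Min-cut edges: Res→J1 (5), Res→TankB (7); capacity 5 + 7 = 12.
This cut is saturated, so no flow can exceed 12.

12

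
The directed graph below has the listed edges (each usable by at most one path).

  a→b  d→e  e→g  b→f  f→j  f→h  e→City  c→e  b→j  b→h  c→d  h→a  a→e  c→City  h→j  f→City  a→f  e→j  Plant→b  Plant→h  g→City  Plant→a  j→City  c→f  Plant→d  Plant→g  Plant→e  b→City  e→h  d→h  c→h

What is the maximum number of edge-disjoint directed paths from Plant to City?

5

Assign every edge capacity 1; by Menger, the answer equals the max flow.
Path Plant→b→City (+1); total 1.
Path Plant→e→City (+1); total 2.
Path Plant→g→City (+1); total 3.
Path Plant→a→f→City (+1); total 4.
Path Plant→h→j→City (+1); total 5.
No residual Plant→City path; max flow = 5.
Certifying cut of size 5: {b→City, e→City, f→City, g→City, j→City}.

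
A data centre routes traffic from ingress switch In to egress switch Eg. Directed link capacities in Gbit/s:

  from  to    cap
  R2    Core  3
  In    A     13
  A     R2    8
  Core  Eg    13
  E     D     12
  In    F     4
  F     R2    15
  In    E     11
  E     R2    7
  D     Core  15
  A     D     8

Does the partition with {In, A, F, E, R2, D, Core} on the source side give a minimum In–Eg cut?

Yes — it is a minimum cut (capacity 13).

Given cut capacity: 13 = 13.
Augment In→A→R2→Core→Eg: bottleneck 3, flow now 3.
Augment In→A→D→Core→Eg: bottleneck 8, flow now 11.
Augment In→E→D→Core→Eg: bottleneck 2, flow now 13.
No augmenting path remains; maximum flow = 13.
Cut capacity 13 equals the max flow, so it is a minimum cut.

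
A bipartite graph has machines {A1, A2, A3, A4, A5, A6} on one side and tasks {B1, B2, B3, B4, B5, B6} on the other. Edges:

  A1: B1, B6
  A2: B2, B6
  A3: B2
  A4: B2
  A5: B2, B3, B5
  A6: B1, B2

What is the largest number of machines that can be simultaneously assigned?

4

Unit-capacity flow: source→left, listed edges, right→sink; max matching = max flow.
Augmenting path A1→B1 (+1); matched 1.
Augmenting path A2→B2 (+1); matched 2.
Augmenting path A5→B3 (+1); matched 3.
Augmenting path A3→B2→A2→B6 (+1); matched 4.
No augmenting path remains; maximum matching = 4.
König certificate: {A5, B1, B2, B6} is a vertex cover of size 4 (every listed pair touches it), so no matching can be larger.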